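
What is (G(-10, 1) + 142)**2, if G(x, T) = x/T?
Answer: 17424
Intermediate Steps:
(G(-10, 1) + 142)**2 = (-10/1 + 142)**2 = (-10*1 + 142)**2 = (-10 + 142)**2 = 132**2 = 17424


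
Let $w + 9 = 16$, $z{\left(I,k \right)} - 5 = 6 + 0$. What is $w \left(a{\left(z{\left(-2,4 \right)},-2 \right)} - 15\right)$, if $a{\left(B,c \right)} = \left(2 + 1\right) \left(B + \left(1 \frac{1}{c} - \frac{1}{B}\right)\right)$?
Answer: $\frac{2499}{22} \approx 113.59$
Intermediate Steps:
$z{\left(I,k \right)} = 11$ ($z{\left(I,k \right)} = 5 + \left(6 + 0\right) = 5 + 6 = 11$)
$w = 7$ ($w = -9 + 16 = 7$)
$a{\left(B,c \right)} = - \frac{3}{B} + 3 B + \frac{3}{c}$ ($a{\left(B,c \right)} = 3 \left(B + \left(\frac{1}{c} - \frac{1}{B}\right)\right) = 3 \left(B + \frac{1}{c} - \frac{1}{B}\right) = - \frac{3}{B} + 3 B + \frac{3}{c}$)
$w \left(a{\left(z{\left(-2,4 \right)},-2 \right)} - 15\right) = 7 \left(\left(- \frac{3}{11} + 3 \cdot 11 + \frac{3}{-2}\right) - 15\right) = 7 \left(\left(\left(-3\right) \frac{1}{11} + 33 + 3 \left(- \frac{1}{2}\right)\right) - 15\right) = 7 \left(\left(- \frac{3}{11} + 33 - \frac{3}{2}\right) - 15\right) = 7 \left(\frac{687}{22} - 15\right) = 7 \cdot \frac{357}{22} = \frac{2499}{22}$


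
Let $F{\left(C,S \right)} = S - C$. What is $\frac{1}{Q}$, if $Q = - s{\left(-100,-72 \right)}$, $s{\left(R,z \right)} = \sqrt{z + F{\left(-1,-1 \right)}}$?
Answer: $\frac{i \sqrt{2}}{12} \approx 0.11785 i$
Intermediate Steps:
$s{\left(R,z \right)} = \sqrt{z}$ ($s{\left(R,z \right)} = \sqrt{z - 0} = \sqrt{z + \left(-1 + 1\right)} = \sqrt{z + 0} = \sqrt{z}$)
$Q = - 6 i \sqrt{2}$ ($Q = - \sqrt{-72} = - 6 i \sqrt{2} \approx - 8.4853 i$)
$\frac{1}{Q} = \frac{1}{\left(-6\right) i \sqrt{2}} = \frac{i \sqrt{2}}{12}$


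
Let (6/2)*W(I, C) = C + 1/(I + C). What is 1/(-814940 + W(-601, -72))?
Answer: -2019/1645412317 ≈ -1.2270e-6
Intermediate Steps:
W(I, C) = C/3 + 1/(3*(C + I)) (W(I, C) = (C + 1/(I + C))/3 = (C + 1/(C + I))/3 = C/3 + 1/(3*(C + I)))
1/(-814940 + W(-601, -72)) = 1/(-814940 + (1 + (-72)**2 - 72*(-601))/(3*(-72 - 601))) = 1/(-814940 + (1/3)*(1 + 5184 + 43272)/(-673)) = 1/(-814940 + (1/3)*(-1/673)*48457) = 1/(-814940 - 48457/2019) = 1/(-1645412317/2019) = -2019/1645412317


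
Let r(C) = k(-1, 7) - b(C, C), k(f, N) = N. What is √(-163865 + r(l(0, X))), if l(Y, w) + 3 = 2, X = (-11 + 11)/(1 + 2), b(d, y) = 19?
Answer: I*√163877 ≈ 404.82*I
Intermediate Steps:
X = 0 (X = 0/3 = 0*(⅓) = 0)
l(Y, w) = -1 (l(Y, w) = -3 + 2 = -1)
r(C) = -12 (r(C) = 7 - 1*19 = 7 - 19 = -12)
√(-163865 + r(l(0, X))) = √(-163865 - 12) = √(-163877) = I*√163877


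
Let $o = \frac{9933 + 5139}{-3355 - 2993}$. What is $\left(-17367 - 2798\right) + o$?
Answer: $- \frac{10668541}{529} \approx -20167.0$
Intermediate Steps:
$o = - \frac{1256}{529}$ ($o = \frac{15072}{-6348} = 15072 \left(- \frac{1}{6348}\right) = - \frac{1256}{529} \approx -2.3743$)
$\left(-17367 - 2798\right) + o = \left(-17367 - 2798\right) - \frac{1256}{529} = -20165 - \frac{1256}{529} = - \frac{10668541}{529}$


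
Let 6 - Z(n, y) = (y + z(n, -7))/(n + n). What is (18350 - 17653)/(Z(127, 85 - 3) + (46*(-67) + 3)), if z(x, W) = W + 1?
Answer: -88519/390309 ≈ -0.22679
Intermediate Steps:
z(x, W) = 1 + W
Z(n, y) = 6 - (-6 + y)/(2*n) (Z(n, y) = 6 - (y + (1 - 7))/(n + n) = 6 - (y - 6)/(2*n) = 6 - (-6 + y)*1/(2*n) = 6 - (-6 + y)/(2*n))
(18350 - 17653)/(Z(127, 85 - 3) + (46*(-67) + 3)) = (18350 - 17653)/((½)*(6 - (85 - 3) + 12*127)/127 + (46*(-67) + 3)) = 697/((½)*(1/127)*(6 - 1*82 + 1524) + (-3082 + 3)) = 697/((½)*(1/127)*(6 - 82 + 1524) - 3079) = 697/((½)*(1/127)*1448 - 3079) = 697/(724/127 - 3079) = 697/(-390309/127) = 697*(-127/390309) = -88519/390309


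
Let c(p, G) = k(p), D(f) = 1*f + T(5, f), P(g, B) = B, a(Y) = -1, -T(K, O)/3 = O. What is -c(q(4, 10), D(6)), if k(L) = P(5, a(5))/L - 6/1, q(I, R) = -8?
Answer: 47/8 ≈ 5.8750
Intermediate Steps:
T(K, O) = -3*O
k(L) = -6 - 1/L (k(L) = -1/L - 6/1 = -1/L - 6*1 = -1/L - 6 = -6 - 1/L)
D(f) = -2*f (D(f) = 1*f - 3*f = f - 3*f = -2*f)
c(p, G) = -6 - 1/p
-c(q(4, 10), D(6)) = -(-6 - 1/(-8)) = -(-6 - 1*(-⅛)) = -(-6 + ⅛) = -1*(-47/8) = 47/8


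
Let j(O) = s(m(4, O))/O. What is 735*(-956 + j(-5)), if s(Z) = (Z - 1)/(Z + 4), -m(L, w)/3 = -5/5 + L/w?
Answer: -33028254/47 ≈ -7.0273e+5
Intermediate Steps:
m(L, w) = 3 - 3*L/w (m(L, w) = -3*(-5/5 + L/w) = -3*(-5*⅕ + L/w) = -3*(-1 + L/w) = 3 - 3*L/w)
s(Z) = (-1 + Z)/(4 + Z)
j(O) = (2 - 12/O)/(O*(7 - 12/O)) (j(O) = ((-1 + (3 - 3*4/O))/(4 + (3 - 3*4/O)))/O = ((-1 + (3 - 12/O))/(4 + (3 - 12/O)))/O = ((2 - 12/O)/(7 - 12/O))/O = (2 - 12/O)/(O*(7 - 12/O)))
735*(-956 + j(-5)) = 735*(-956 + 2*(-6 - 5)/(-5*(-12 + 7*(-5)))) = 735*(-956 + 2*(-⅕)*(-11)/(-12 - 35)) = 735*(-956 + 2*(-⅕)*(-11)/(-47)) = 735*(-956 + 2*(-⅕)*(-1/47)*(-11)) = 735*(-956 - 22/235) = 735*(-224682/235) = -33028254/47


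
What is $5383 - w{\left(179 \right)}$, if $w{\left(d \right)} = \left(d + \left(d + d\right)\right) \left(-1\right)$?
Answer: $5920$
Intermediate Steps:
$w{\left(d \right)} = - 3 d$ ($w{\left(d \right)} = \left(d + 2 d\right) \left(-1\right) = 3 d \left(-1\right) = - 3 d$)
$5383 - w{\left(179 \right)} = 5383 - \left(-3\right) 179 = 5383 - -537 = 5383 + 537 = 5920$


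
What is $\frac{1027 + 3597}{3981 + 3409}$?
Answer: $\frac{2312}{3695} \approx 0.62571$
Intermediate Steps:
$\frac{1027 + 3597}{3981 + 3409} = \frac{4624}{7390} = 4624 \cdot \frac{1}{7390} = \frac{2312}{3695}$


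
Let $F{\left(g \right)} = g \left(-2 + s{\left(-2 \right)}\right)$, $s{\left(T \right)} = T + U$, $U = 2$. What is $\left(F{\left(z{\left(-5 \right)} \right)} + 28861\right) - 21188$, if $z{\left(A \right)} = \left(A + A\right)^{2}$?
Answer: $7473$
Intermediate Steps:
$z{\left(A \right)} = 4 A^{2}$ ($z{\left(A \right)} = \left(2 A\right)^{2} = 4 A^{2}$)
$s{\left(T \right)} = 2 + T$ ($s{\left(T \right)} = T + 2 = 2 + T$)
$F{\left(g \right)} = - 2 g$ ($F{\left(g \right)} = g \left(-2 + \left(2 - 2\right)\right) = g \left(-2 + 0\right) = g \left(-2\right) = - 2 g$)
$\left(F{\left(z{\left(-5 \right)} \right)} + 28861\right) - 21188 = \left(- 2 \cdot 4 \left(-5\right)^{2} + 28861\right) - 21188 = \left(- 2 \cdot 4 \cdot 25 + 28861\right) - 21188 = \left(\left(-2\right) 100 + 28861\right) - 21188 = \left(-200 + 28861\right) - 21188 = 28661 - 21188 = 7473$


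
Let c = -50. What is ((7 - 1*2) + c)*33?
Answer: -1485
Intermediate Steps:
((7 - 1*2) + c)*33 = ((7 - 1*2) - 50)*33 = ((7 - 2) - 50)*33 = (5 - 50)*33 = -45*33 = -1485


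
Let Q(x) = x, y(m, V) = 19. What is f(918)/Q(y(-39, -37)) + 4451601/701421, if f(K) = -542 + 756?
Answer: 11175453/634619 ≈ 17.610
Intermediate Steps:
f(K) = 214
f(918)/Q(y(-39, -37)) + 4451601/701421 = 214/19 + 4451601/701421 = 214*(1/19) + 4451601*(1/701421) = 214/19 + 211981/33401 = 11175453/634619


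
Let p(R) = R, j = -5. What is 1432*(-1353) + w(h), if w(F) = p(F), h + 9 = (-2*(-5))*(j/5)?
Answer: -1937515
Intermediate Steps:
h = -19 (h = -9 + (-2*(-5))*(-5/5) = -9 + 10*(-5*1/5) = -9 + 10*(-1) = -9 - 10 = -19)
w(F) = F
1432*(-1353) + w(h) = 1432*(-1353) - 19 = -1937496 - 19 = -1937515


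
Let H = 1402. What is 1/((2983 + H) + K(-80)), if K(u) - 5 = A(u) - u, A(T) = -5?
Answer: 1/4465 ≈ 0.00022396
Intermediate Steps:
K(u) = -u (K(u) = 5 + (-5 - u) = -u)
1/((2983 + H) + K(-80)) = 1/((2983 + 1402) - 1*(-80)) = 1/(4385 + 80) = 1/4465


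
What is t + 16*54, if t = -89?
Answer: 775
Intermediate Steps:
t + 16*54 = -89 + 16*54 = -89 + 864 = 775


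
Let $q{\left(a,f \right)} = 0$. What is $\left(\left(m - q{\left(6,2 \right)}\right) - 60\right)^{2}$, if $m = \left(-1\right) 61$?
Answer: $14641$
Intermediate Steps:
$m = -61$
$\left(\left(m - q{\left(6,2 \right)}\right) - 60\right)^{2} = \left(\left(-61 - 0\right) - 60\right)^{2} = \left(\left(-61 + 0\right) - 60\right)^{2} = \left(-61 - 60\right)^{2} = \left(-121\right)^{2} = 14641$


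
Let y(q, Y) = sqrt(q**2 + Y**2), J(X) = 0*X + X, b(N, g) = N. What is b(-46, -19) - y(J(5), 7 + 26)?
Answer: -46 - sqrt(1114) ≈ -79.377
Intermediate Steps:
J(X) = X (J(X) = 0 + X = X)
y(q, Y) = sqrt(Y**2 + q**2)
b(-46, -19) - y(J(5), 7 + 26) = -46 - sqrt((7 + 26)**2 + 5**2) = -46 - sqrt(33**2 + 25) = -46 - sqrt(1089 + 25) = -46 - sqrt(1114)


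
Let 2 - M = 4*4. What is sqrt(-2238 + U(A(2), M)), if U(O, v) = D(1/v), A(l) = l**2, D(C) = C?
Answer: I*sqrt(438662)/14 ≈ 47.308*I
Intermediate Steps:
M = -14 (M = 2 - 4*4 = 2 - 1*16 = 2 - 16 = -14)
U(O, v) = 1/v
sqrt(-2238 + U(A(2), M)) = sqrt(-2238 + 1/(-14)) = sqrt(-2238 - 1/14) = sqrt(-31333/14) = I*sqrt(438662)/14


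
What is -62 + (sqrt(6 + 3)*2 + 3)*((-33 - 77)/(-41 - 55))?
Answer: -827/16 ≈ -51.688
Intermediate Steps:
-62 + (sqrt(6 + 3)*2 + 3)*((-33 - 77)/(-41 - 55)) = -62 + (sqrt(9)*2 + 3)*(-110/(-96)) = -62 + (3*2 + 3)*(-110*(-1/96)) = -62 + (6 + 3)*(55/48) = -62 + 9*(55/48) = -62 + 165/16 = -827/16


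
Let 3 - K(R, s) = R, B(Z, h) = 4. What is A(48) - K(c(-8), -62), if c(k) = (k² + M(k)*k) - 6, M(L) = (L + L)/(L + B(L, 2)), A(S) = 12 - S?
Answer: -13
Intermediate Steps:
M(L) = 2*L/(4 + L) (M(L) = (L + L)/(L + 4) = (2*L)/(4 + L) = 2*L/(4 + L))
c(k) = -6 + k² + 2*k²/(4 + k) (c(k) = (k² + (2*k/(4 + k))*k) - 6 = (k² + 2*k²/(4 + k)) - 6 = -6 + k² + 2*k²/(4 + k))
K(R, s) = 3 - R
A(48) - K(c(-8), -62) = (12 - 1*48) - (3 - (2*(-8)² + (-6 + (-8)²)*(4 - 8))/(4 - 8)) = (12 - 48) - (3 - (2*64 + (-6 + 64)*(-4))/(-4)) = -36 - (3 - (-1)*(128 + 58*(-4))/4) = -36 - (3 - (-1)*(128 - 232)/4) = -36 - (3 - (-1)*(-104)/4) = -36 - (3 - 1*26) = -36 - (3 - 26) = -36 - 1*(-23) = -36 + 23 = -13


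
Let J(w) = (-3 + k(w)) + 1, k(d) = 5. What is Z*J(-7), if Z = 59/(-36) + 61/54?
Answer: -55/36 ≈ -1.5278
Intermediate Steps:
Z = -55/108 (Z = 59*(-1/36) + 61*(1/54) = -59/36 + 61/54 = -55/108 ≈ -0.50926)
J(w) = 3 (J(w) = (-3 + 5) + 1 = 2 + 1 = 3)
Z*J(-7) = -55/108*3 = -55/36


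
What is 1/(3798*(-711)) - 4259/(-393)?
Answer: 3833636503/353749518 ≈ 10.837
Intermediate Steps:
1/(3798*(-711)) - 4259/(-393) = (1/3798)*(-1/711) - 4259*(-1/393) = -1/2700378 + 4259/393 = 3833636503/353749518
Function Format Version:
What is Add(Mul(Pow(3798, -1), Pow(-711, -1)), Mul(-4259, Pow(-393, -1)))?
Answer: Rational(3833636503, 353749518) ≈ 10.837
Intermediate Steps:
Add(Mul(Pow(3798, -1), Pow(-711, -1)), Mul(-4259, Pow(-393, -1))) = Add(Mul(Rational(1, 3798), Rational(-1, 711)), Mul(-4259, Rational(-1, 393))) = Add(Rational(-1, 2700378), Rational(4259, 393)) = Rational(3833636503, 353749518)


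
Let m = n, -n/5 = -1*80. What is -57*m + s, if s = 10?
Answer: -22790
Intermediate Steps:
n = 400 (n = -(-5)*80 = -5*(-80) = 400)
m = 400
-57*m + s = -57*400 + 10 = -22800 + 10 = -22790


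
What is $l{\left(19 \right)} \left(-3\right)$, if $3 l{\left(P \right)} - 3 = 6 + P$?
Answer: $-28$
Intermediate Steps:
$l{\left(P \right)} = 3 + \frac{P}{3}$ ($l{\left(P \right)} = 1 + \frac{6 + P}{3} = 1 + \left(2 + \frac{P}{3}\right) = 3 + \frac{P}{3}$)
$l{\left(19 \right)} \left(-3\right) = \left(3 + \frac{1}{3} \cdot 19\right) \left(-3\right) = \left(3 + \frac{19}{3}\right) \left(-3\right) = \frac{28}{3} \left(-3\right) = -28$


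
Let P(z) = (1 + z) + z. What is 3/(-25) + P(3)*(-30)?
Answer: -5253/25 ≈ -210.12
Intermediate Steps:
P(z) = 1 + 2*z
3/(-25) + P(3)*(-30) = 3/(-25) + (1 + 2*3)*(-30) = 3*(-1/25) + (1 + 6)*(-30) = -3/25 + 7*(-30) = -3/25 - 210 = -5253/25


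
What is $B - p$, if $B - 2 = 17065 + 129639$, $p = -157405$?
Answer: $304111$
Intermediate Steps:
$B = 146706$ ($B = 2 + \left(17065 + 129639\right) = 2 + 146704 = 146706$)
$B - p = 146706 - -157405 = 146706 + 157405 = 304111$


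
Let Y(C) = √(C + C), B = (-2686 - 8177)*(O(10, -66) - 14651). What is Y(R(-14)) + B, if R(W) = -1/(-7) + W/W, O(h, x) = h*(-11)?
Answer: 160348743 + 4*√7/7 ≈ 1.6035e+8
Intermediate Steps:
O(h, x) = -11*h
R(W) = 8/7 (R(W) = -1*(-⅐) + 1 = ⅐ + 1 = 8/7)
B = 160348743 (B = (-2686 - 8177)*(-11*10 - 14651) = -10863*(-110 - 14651) = -10863*(-14761) = 160348743)
Y(C) = √2*√C (Y(C) = √(2*C) = √2*√C)
Y(R(-14)) + B = √2*√(8/7) + 160348743 = √2*(2*√14/7) + 160348743 = 4*√7/7 + 160348743 = 160348743 + 4*√7/7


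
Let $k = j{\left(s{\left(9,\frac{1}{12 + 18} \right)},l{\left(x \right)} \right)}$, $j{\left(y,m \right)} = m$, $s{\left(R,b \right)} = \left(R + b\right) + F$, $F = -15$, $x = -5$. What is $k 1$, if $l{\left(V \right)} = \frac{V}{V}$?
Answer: $1$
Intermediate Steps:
$l{\left(V \right)} = 1$
$s{\left(R,b \right)} = -15 + R + b$ ($s{\left(R,b \right)} = \left(R + b\right) - 15 = -15 + R + b$)
$k = 1$
$k 1 = 1 \cdot 1 = 1$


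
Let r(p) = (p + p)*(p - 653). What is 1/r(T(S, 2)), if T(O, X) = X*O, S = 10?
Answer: -1/25320 ≈ -3.9494e-5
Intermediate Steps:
T(O, X) = O*X
r(p) = 2*p*(-653 + p) (r(p) = (2*p)*(-653 + p) = 2*p*(-653 + p))
1/r(T(S, 2)) = 1/(2*(10*2)*(-653 + 10*2)) = 1/(2*20*(-653 + 20)) = 1/(2*20*(-633)) = 1/(-25320) = -1/25320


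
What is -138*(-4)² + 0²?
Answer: -2208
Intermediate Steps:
-138*(-4)² + 0² = -138*16 + 0 = -2208 + 0 = -2208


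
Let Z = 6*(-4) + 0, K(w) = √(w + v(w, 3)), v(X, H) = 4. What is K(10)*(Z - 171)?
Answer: -195*√14 ≈ -729.62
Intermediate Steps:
K(w) = √(4 + w) (K(w) = √(w + 4) = √(4 + w))
Z = -24 (Z = -24 + 0 = -24)
K(10)*(Z - 171) = √(4 + 10)*(-24 - 171) = √14*(-195) = -195*√14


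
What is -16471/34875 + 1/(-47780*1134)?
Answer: -19832007151/41991453000 ≈ -0.47229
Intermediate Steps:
-16471/34875 + 1/(-47780*1134) = -16471*1/34875 - 1/47780*1/1134 = -16471/34875 - 1/54182520 = -19832007151/41991453000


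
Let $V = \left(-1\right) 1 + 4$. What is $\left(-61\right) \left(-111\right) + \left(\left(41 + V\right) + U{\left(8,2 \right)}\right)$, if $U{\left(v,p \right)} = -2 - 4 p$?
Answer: $6805$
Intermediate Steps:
$U{\left(v,p \right)} = -2 - 4 p$
$V = 3$ ($V = -1 + 4 = 3$)
$\left(-61\right) \left(-111\right) + \left(\left(41 + V\right) + U{\left(8,2 \right)}\right) = \left(-61\right) \left(-111\right) + \left(\left(41 + 3\right) - 10\right) = 6771 + \left(44 - 10\right) = 6771 + 34 = 6805$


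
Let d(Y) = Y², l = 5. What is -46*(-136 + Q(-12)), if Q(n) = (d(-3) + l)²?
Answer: -2760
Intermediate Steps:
Q(n) = 196 (Q(n) = ((-3)² + 5)² = (9 + 5)² = 14² = 196)
-46*(-136 + Q(-12)) = -46*(-136 + 196) = -46*60 = -2760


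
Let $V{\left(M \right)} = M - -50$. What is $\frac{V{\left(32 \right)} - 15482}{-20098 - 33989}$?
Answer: $\frac{1400}{4917} \approx 0.28473$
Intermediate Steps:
$V{\left(M \right)} = 50 + M$ ($V{\left(M \right)} = M + 50 = 50 + M$)
$\frac{V{\left(32 \right)} - 15482}{-20098 - 33989} = \frac{\left(50 + 32\right) - 15482}{-20098 - 33989} = \frac{82 - 15482}{-54087} = \left(-15400\right) \left(- \frac{1}{54087}\right) = \frac{1400}{4917}$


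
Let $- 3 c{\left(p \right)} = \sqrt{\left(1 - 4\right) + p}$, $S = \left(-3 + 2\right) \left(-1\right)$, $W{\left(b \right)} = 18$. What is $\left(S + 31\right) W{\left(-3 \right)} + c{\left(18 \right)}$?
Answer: $576 - \frac{\sqrt{15}}{3} \approx 574.71$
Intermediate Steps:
$S = 1$ ($S = \left(-1\right) \left(-1\right) = 1$)
$c{\left(p \right)} = - \frac{\sqrt{-3 + p}}{3}$ ($c{\left(p \right)} = - \frac{\sqrt{\left(1 - 4\right) + p}}{3} = - \frac{\sqrt{-3 + p}}{3}$)
$\left(S + 31\right) W{\left(-3 \right)} + c{\left(18 \right)} = \left(1 + 31\right) 18 - \frac{\sqrt{-3 + 18}}{3} = 32 \cdot 18 - \frac{\sqrt{15}}{3} = 576 - \frac{\sqrt{15}}{3}$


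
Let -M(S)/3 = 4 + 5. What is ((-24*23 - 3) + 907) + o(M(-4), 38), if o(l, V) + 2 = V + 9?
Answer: 397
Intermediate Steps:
M(S) = -27 (M(S) = -3*(4 + 5) = -3*9 = -27)
o(l, V) = 7 + V (o(l, V) = -2 + (V + 9) = -2 + (9 + V) = 7 + V)
((-24*23 - 3) + 907) + o(M(-4), 38) = ((-24*23 - 3) + 907) + (7 + 38) = ((-552 - 3) + 907) + 45 = (-555 + 907) + 45 = 352 + 45 = 397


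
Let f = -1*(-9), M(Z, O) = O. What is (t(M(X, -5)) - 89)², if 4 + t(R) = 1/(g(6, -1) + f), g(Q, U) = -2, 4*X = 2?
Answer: 422500/49 ≈ 8622.5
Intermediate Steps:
X = ½ (X = (¼)*2 = ½ ≈ 0.50000)
f = 9
t(R) = -27/7 (t(R) = -4 + 1/(-2 + 9) = -4 + 1/7 = -4 + ⅐ = -27/7)
(t(M(X, -5)) - 89)² = (-27/7 - 89)² = (-650/7)² = 422500/49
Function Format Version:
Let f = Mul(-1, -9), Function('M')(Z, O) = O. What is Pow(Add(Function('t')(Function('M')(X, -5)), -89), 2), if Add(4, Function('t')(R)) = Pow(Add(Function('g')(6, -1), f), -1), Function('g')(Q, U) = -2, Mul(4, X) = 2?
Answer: Rational(422500, 49) ≈ 8622.5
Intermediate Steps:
X = Rational(1, 2) (X = Mul(Rational(1, 4), 2) = Rational(1, 2) ≈ 0.50000)
f = 9
Function('t')(R) = Rational(-27, 7) (Function('t')(R) = Add(-4, Pow(Add(-2, 9), -1)) = Add(-4, Pow(7, -1)) = Add(-4, Rational(1, 7)) = Rational(-27, 7))
Pow(Add(Function('t')(Function('M')(X, -5)), -89), 2) = Pow(Add(Rational(-27, 7), -89), 2) = Pow(Rational(-650, 7), 2) = Rational(422500, 49)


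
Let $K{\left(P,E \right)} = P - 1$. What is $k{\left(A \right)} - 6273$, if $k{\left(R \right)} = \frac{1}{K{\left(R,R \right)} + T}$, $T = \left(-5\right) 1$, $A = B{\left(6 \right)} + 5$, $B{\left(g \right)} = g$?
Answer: $- \frac{31364}{5} \approx -6272.8$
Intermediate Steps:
$K{\left(P,E \right)} = -1 + P$
$A = 11$ ($A = 6 + 5 = 11$)
$T = -5$
$k{\left(R \right)} = \frac{1}{-6 + R}$ ($k{\left(R \right)} = \frac{1}{\left(-1 + R\right) - 5} = \frac{1}{-6 + R}$)
$k{\left(A \right)} - 6273 = \frac{1}{-6 + 11} - 6273 = \frac{1}{5} - 6273 = - \frac{31364}{5}$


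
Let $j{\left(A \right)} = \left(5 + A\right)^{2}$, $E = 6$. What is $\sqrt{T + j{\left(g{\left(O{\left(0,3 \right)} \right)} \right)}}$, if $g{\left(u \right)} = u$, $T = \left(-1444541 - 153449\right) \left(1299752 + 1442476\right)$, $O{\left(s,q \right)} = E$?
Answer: $i \sqrt{4382052921599} \approx 2.0933 \cdot 10^{6} i$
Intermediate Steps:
$O{\left(s,q \right)} = 6$
$T = -4382052921720$ ($T = \left(-1597990\right) 2742228 = -4382052921720$)
$\sqrt{T + j{\left(g{\left(O{\left(0,3 \right)} \right)} \right)}} = \sqrt{-4382052921720 + \left(5 + 6\right)^{2}} = \sqrt{-4382052921720 + 11^{2}} = \sqrt{-4382052921720 + 121} = \sqrt{-4382052921599} = i \sqrt{4382052921599}$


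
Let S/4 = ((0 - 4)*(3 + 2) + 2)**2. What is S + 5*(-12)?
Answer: 1236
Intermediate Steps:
S = 1296 (S = 4*((0 - 4)*(3 + 2) + 2)**2 = 4*(-4*5 + 2)**2 = 4*(-20 + 2)**2 = 4*(-18)**2 = 4*324 = 1296)
S + 5*(-12) = 1296 + 5*(-12) = 1296 - 60 = 1236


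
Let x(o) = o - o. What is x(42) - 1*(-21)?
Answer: 21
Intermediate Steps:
x(o) = 0
x(42) - 1*(-21) = 0 - 1*(-21) = 0 + 21 = 21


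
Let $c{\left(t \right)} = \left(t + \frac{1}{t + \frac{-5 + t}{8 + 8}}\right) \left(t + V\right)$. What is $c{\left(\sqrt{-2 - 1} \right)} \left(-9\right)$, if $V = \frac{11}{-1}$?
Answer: $\frac{2205}{223} + \frac{15525 i \sqrt{3}}{223} \approx 9.8879 + 120.58 i$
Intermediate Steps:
$V = -11$ ($V = 11 \left(-1\right) = -11$)
$c{\left(t \right)} = \left(-11 + t\right) \left(t + \frac{1}{- \frac{5}{16} + \frac{17 t}{16}}\right)$ ($c{\left(t \right)} = \left(t + \frac{1}{t + \frac{-5 + t}{8 + 8}}\right) \left(t - 11\right) = \left(t + \frac{1}{t + \frac{-5 + t}{16}}\right) \left(-11 + t\right) = \left(t + \frac{1}{t + \left(-5 + t\right) \frac{1}{16}}\right) \left(-11 + t\right) = \left(t + \frac{1}{t + \left(- \frac{5}{16} + \frac{t}{16}\right)}\right) \left(-11 + t\right) = \left(t + \frac{1}{- \frac{5}{16} + \frac{17 t}{16}}\right) \left(-11 + t\right) = \left(-11 + t\right) \left(t + \frac{1}{- \frac{5}{16} + \frac{17 t}{16}}\right)$)
$c{\left(\sqrt{-2 - 1} \right)} \left(-9\right) = \frac{-176 - 192 \left(\sqrt{-2 - 1}\right)^{2} + 17 \left(\sqrt{-2 - 1}\right)^{3} + 71 \sqrt{-2 - 1}}{-5 + 17 \sqrt{-2 - 1}} \left(-9\right) = \frac{-176 - 192 \left(\sqrt{-3}\right)^{2} + 17 \left(\sqrt{-3}\right)^{3} + 71 \sqrt{-3}}{-5 + 17 \sqrt{-3}} \left(-9\right) = \frac{-176 - 192 \left(i \sqrt{3}\right)^{2} + 17 \left(i \sqrt{3}\right)^{3} + 71 i \sqrt{3}}{-5 + 17 i \sqrt{3}} \left(-9\right) = \frac{-176 - -576 + 17 \left(- 3 i \sqrt{3}\right) + 71 i \sqrt{3}}{-5 + 17 i \sqrt{3}} \left(-9\right) = \frac{-176 + 576 - 51 i \sqrt{3} + 71 i \sqrt{3}}{-5 + 17 i \sqrt{3}} \left(-9\right) = \frac{400 + 20 i \sqrt{3}}{-5 + 17 i \sqrt{3}} \left(-9\right) = - \frac{9 \left(400 + 20 i \sqrt{3}\right)}{-5 + 17 i \sqrt{3}}$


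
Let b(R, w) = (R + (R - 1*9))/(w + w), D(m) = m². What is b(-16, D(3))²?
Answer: 1681/324 ≈ 5.1883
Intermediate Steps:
b(R, w) = (-9 + 2*R)/(2*w) (b(R, w) = (R + (R - 9))/((2*w)) = (R + (-9 + R))*(1/(2*w)) = (-9 + 2*R)*(1/(2*w)) = (-9 + 2*R)/(2*w))
b(-16, D(3))² = ((-9/2 - 16)/(3²))² = (-41/2/9)² = ((⅑)*(-41/2))² = (-41/18)² = 1681/324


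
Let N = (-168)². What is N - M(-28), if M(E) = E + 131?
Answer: 28121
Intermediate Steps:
M(E) = 131 + E
N = 28224
N - M(-28) = 28224 - (131 - 28) = 28224 - 1*103 = 28224 - 103 = 28121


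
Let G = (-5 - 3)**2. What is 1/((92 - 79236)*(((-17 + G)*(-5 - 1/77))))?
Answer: 77/1435830448 ≈ 5.3628e-8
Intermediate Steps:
G = 64 (G = (-8)**2 = 64)
1/((92 - 79236)*(((-17 + G)*(-5 - 1/77)))) = 1/((92 - 79236)*(((-17 + 64)*(-5 - 1/77)))) = 1/((-79144)*((47*(-5 - 1*1/77)))) = -1/(47*(-5 - 1/77))/79144 = -1/(79144*(47*(-386/77))) = -1/(79144*(-18142/77)) = -1/79144*(-77/18142) = 77/1435830448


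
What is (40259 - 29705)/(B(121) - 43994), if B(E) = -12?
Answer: -5277/22003 ≈ -0.23983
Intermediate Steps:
(40259 - 29705)/(B(121) - 43994) = (40259 - 29705)/(-12 - 43994) = 10554/(-44006) = 10554*(-1/44006) = -5277/22003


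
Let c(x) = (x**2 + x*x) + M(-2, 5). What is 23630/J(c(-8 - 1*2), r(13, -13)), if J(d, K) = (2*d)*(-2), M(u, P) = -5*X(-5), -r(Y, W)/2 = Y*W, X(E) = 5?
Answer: -2363/70 ≈ -33.757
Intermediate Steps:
r(Y, W) = -2*W*Y (r(Y, W) = -2*Y*W = -2*W*Y)
M(u, P) = -25 (M(u, P) = -5*5 = -25)
c(x) = -25 + 2*x**2 (c(x) = (x**2 + x*x) - 25 = (x**2 + x**2) - 25 = 2*x**2 - 25 = -25 + 2*x**2)
J(d, K) = -4*d
23630/J(c(-8 - 1*2), r(13, -13)) = 23630/((-4*(-25 + 2*(-8 - 1*2)**2))) = 23630/((-4*(-25 + 2*(-8 - 2)**2))) = 23630/((-4*(-25 + 2*(-10)**2))) = 23630/((-4*(-25 + 2*100))) = 23630/((-4*(-25 + 200))) = 23630/((-4*175)) = 23630/(-700) = 23630*(-1/700) = -2363/70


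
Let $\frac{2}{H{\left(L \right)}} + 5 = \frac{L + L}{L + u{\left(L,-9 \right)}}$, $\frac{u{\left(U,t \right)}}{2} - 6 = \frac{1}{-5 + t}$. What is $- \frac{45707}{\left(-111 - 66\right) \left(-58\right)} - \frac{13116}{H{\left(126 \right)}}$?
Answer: $\frac{206035966853}{9906690} \approx 20798.0$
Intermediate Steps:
$u{\left(U,t \right)} = 12 + \frac{2}{-5 + t}$
$H{\left(L \right)} = \frac{2}{-5 + \frac{2 L}{\frac{83}{7} + L}}$ ($H{\left(L \right)} = \frac{2}{-5 + \frac{L + L}{L + \frac{2 \left(-29 + 6 \left(-9\right)\right)}{-5 - 9}}} = \frac{2}{-5 + \frac{2 L}{L + \frac{2 \left(-29 - 54\right)}{-14}}} = \frac{2}{-5 + \frac{2 L}{L + 2 \left(- \frac{1}{14}\right) \left(-83\right)}} = \frac{2}{-5 + \frac{2 L}{L + \frac{83}{7}}} = \frac{2}{-5 + \frac{2 L}{\frac{83}{7} + L}}$)
$- \frac{45707}{\left(-111 - 66\right) \left(-58\right)} - \frac{13116}{H{\left(126 \right)}} = - \frac{45707}{\left(-111 - 66\right) \left(-58\right)} - \frac{13116}{2 \frac{1}{415 + 21 \cdot 126} \left(-83 - 882\right)} = - \frac{45707}{\left(-177\right) \left(-58\right)} - \frac{13116}{2 \frac{1}{415 + 2646} \left(-83 - 882\right)} = - \frac{45707}{10266} - \frac{13116}{2 \cdot \frac{1}{3061} \left(-965\right)} = \left(-45707\right) \frac{1}{10266} - \frac{13116}{2 \cdot \frac{1}{3061} \left(-965\right)} = - \frac{45707}{10266} - \frac{13116}{- \frac{1930}{3061}} = - \frac{45707}{10266} - - \frac{20074038}{965} = - \frac{45707}{10266} + \frac{20074038}{965} = \frac{206035966853}{9906690}$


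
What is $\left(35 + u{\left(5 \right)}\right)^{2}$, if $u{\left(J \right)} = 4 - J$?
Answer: $1156$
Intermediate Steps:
$\left(35 + u{\left(5 \right)}\right)^{2} = \left(35 + \left(4 - 5\right)\right)^{2} = \left(35 - 1\right)^{2} = 34^{2} = 1156$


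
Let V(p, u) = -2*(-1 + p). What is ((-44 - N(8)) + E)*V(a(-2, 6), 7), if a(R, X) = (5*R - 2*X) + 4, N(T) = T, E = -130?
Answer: -6916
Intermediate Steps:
a(R, X) = 4 - 2*X + 5*R (a(R, X) = (-2*X + 5*R) + 4 = 4 - 2*X + 5*R)
V(p, u) = 2 - 2*p
((-44 - N(8)) + E)*V(a(-2, 6), 7) = ((-44 - 1*8) - 130)*(2 - 2*(4 - 2*6 + 5*(-2))) = ((-44 - 8) - 130)*(2 - 2*(4 - 12 - 10)) = (-52 - 130)*(2 - 2*(-18)) = -182*(2 + 36) = -182*38 = -6916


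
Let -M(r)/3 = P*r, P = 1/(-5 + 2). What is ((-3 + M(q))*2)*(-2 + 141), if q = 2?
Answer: -278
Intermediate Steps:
P = -1/3 (P = 1/(-3) = -1/3 ≈ -0.33333)
M(r) = r (M(r) = -(-1)*r = r)
((-3 + M(q))*2)*(-2 + 141) = ((-3 + 2)*2)*(-2 + 141) = -1*2*139 = -2*139 = -278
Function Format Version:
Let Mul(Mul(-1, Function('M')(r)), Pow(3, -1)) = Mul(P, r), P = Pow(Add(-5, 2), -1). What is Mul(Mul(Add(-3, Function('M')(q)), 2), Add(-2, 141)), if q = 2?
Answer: -278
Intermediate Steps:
P = Rational(-1, 3) (P = Pow(-3, -1) = Rational(-1, 3) ≈ -0.33333)
Function('M')(r) = r (Function('M')(r) = Mul(-3, Mul(Rational(-1, 3), r)) = r)
Mul(Mul(Add(-3, Function('M')(q)), 2), Add(-2, 141)) = Mul(Mul(Add(-3, 2), 2), Add(-2, 141)) = Mul(Mul(-1, 2), 139) = Mul(-2, 139) = -278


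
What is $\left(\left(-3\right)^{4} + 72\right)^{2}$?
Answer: $23409$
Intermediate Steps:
$\left(\left(-3\right)^{4} + 72\right)^{2} = \left(81 + 72\right)^{2} = 153^{2} = 23409$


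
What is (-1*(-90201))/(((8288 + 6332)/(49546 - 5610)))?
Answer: 990767784/3655 ≈ 2.7107e+5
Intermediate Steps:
(-1*(-90201))/(((8288 + 6332)/(49546 - 5610))) = 90201/((14620/43936)) = 90201/((14620*(1/43936))) = 90201/(3655/10984) = 90201*(10984/3655) = 990767784/3655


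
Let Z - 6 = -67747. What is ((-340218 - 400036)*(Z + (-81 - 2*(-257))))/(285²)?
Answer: 16608338744/27075 ≈ 6.1342e+5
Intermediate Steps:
Z = -67741 (Z = 6 - 67747 = -67741)
((-340218 - 400036)*(Z + (-81 - 2*(-257))))/(285²) = ((-340218 - 400036)*(-67741 + (-81 - 2*(-257))))/(285²) = -740254*(-67741 + (-81 + 514))/81225 = -740254*(-67741 + 433)*(1/81225) = -740254*(-67308)*(1/81225) = 49825016232*(1/81225) = 16608338744/27075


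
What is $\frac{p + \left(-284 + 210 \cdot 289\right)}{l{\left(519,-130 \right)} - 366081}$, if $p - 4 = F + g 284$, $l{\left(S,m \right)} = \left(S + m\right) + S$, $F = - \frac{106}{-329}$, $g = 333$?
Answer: $- \frac{50989184}{120141917} \approx -0.42441$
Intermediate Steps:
$F = \frac{106}{329}$ ($F = \left(-106\right) \left(- \frac{1}{329}\right) = \frac{106}{329} \approx 0.32219$)
$l{\left(S,m \right)} = m + 2 S$
$p = \frac{31115610}{329}$ ($p = 4 + \left(\frac{106}{329} + 333 \cdot 284\right) = 4 + \left(\frac{106}{329} + 94572\right) = 4 + \frac{31114294}{329} = \frac{31115610}{329} \approx 94576.0$)
$\frac{p + \left(-284 + 210 \cdot 289\right)}{l{\left(519,-130 \right)} - 366081} = \frac{\frac{31115610}{329} + \left(-284 + 210 \cdot 289\right)}{\left(-130 + 2 \cdot 519\right) - 366081} = \frac{\frac{31115610}{329} + \left(-284 + 60690\right)}{\left(-130 + 1038\right) - 366081} = \frac{\frac{31115610}{329} + 60406}{908 - 366081} = \frac{50989184}{329 \left(-365173\right)} = \frac{50989184}{329} \left(- \frac{1}{365173}\right) = - \frac{50989184}{120141917}$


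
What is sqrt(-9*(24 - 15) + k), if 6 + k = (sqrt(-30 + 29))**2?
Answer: 2*I*sqrt(22) ≈ 9.3808*I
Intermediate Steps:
k = -7 (k = -6 + (sqrt(-30 + 29))**2 = -6 + (sqrt(-1))**2 = -6 + I**2 = -6 - 1 = -7)
sqrt(-9*(24 - 15) + k) = sqrt(-9*(24 - 15) - 7) = sqrt(-9*9 - 7) = sqrt(-81 - 7) = sqrt(-88) = 2*I*sqrt(22)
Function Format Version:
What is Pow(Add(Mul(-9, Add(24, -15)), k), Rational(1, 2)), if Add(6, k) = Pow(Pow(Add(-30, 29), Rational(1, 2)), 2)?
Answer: Mul(2, I, Pow(22, Rational(1, 2))) ≈ Mul(9.3808, I)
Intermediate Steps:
k = -7 (k = Add(-6, Pow(Pow(Add(-30, 29), Rational(1, 2)), 2)) = Add(-6, Pow(Pow(-1, Rational(1, 2)), 2)) = Add(-6, Pow(I, 2)) = Add(-6, -1) = -7)
Pow(Add(Mul(-9, Add(24, -15)), k), Rational(1, 2)) = Pow(Add(Mul(-9, Add(24, -15)), -7), Rational(1, 2)) = Pow(Add(Mul(-9, 9), -7), Rational(1, 2)) = Pow(Add(-81, -7), Rational(1, 2)) = Pow(-88, Rational(1, 2)) = Mul(2, I, Pow(22, Rational(1, 2)))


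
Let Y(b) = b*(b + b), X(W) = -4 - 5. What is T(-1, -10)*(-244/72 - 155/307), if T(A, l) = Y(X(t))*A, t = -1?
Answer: 193653/307 ≈ 630.79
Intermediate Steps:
X(W) = -9
Y(b) = 2*b**2 (Y(b) = b*(2*b) = 2*b**2)
T(A, l) = 162*A (T(A, l) = (2*(-9)**2)*A = (2*81)*A = 162*A)
T(-1, -10)*(-244/72 - 155/307) = (162*(-1))*(-244/72 - 155/307) = -162*(-244*1/72 - 155*1/307) = -162*(-61/18 - 155/307) = -162*(-21517/5526) = 193653/307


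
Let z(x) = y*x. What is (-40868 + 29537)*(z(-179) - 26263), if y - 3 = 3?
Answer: 309755547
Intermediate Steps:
y = 6 (y = 3 + 3 = 6)
z(x) = 6*x
(-40868 + 29537)*(z(-179) - 26263) = (-40868 + 29537)*(6*(-179) - 26263) = -11331*(-1074 - 26263) = -11331*(-27337) = 309755547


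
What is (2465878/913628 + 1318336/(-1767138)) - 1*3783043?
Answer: -1526936332793103599/403626689166 ≈ -3.7830e+6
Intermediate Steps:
(2465878/913628 + 1318336/(-1767138)) - 1*3783043 = (2465878*(1/913628) + 1318336*(-1/1767138)) - 3783043 = (1232939/456814 - 659168/883569) - 3783043 = 788269508539/403626689166 - 3783043 = -1526936332793103599/403626689166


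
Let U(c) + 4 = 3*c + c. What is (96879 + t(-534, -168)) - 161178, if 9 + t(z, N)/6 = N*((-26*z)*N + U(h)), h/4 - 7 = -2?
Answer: 2351031135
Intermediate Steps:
h = 20 (h = 28 + 4*(-2) = 28 - 8 = 20)
U(c) = -4 + 4*c (U(c) = -4 + (3*c + c) = -4 + 4*c)
t(z, N) = -54 + 6*N*(76 - 26*N*z) (t(z, N) = -54 + 6*(N*((-26*z)*N + (-4 + 4*20))) = -54 + 6*(N*(-26*N*z + (-4 + 80))) = -54 + 6*(N*(-26*N*z + 76)) = -54 + 6*(N*(76 - 26*N*z)) = -54 + 6*N*(76 - 26*N*z))
(96879 + t(-534, -168)) - 161178 = (96879 + (-54 + 456*(-168) - 156*(-534)*(-168)²)) - 161178 = (96879 + (-54 - 76608 - 156*(-534)*28224)) - 161178 = (96879 + (-54 - 76608 + 2351172096)) - 161178 = (96879 + 2351095434) - 161178 = 2351192313 - 161178 = 2351031135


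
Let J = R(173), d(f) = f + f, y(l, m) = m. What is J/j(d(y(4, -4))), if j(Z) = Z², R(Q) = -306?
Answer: -153/32 ≈ -4.7813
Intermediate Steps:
d(f) = 2*f
J = -306
J/j(d(y(4, -4))) = -306/((2*(-4))²) = -306/((-8)²) = -306/64 = -306*1/64 = -153/32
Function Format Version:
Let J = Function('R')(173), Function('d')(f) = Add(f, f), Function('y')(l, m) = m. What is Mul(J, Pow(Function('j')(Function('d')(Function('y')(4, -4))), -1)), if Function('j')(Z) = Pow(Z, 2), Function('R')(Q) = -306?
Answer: Rational(-153, 32) ≈ -4.7813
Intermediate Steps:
Function('d')(f) = Mul(2, f)
J = -306
Mul(J, Pow(Function('j')(Function('d')(Function('y')(4, -4))), -1)) = Mul(-306, Pow(Pow(Mul(2, -4), 2), -1)) = Mul(-306, Pow(Pow(-8, 2), -1)) = Mul(-306, Pow(64, -1)) = Mul(-306, Rational(1, 64)) = Rational(-153, 32)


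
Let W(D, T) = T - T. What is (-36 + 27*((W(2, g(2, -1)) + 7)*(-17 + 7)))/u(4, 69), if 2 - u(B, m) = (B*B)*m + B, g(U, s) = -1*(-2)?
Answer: 963/553 ≈ 1.7414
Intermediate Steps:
g(U, s) = 2
W(D, T) = 0
u(B, m) = 2 - B - m*B² (u(B, m) = 2 - ((B*B)*m + B) = 2 - (B²*m + B) = 2 - (m*B² + B) = 2 - (B + m*B²) = 2 + (-B - m*B²) = 2 - B - m*B²)
(-36 + 27*((W(2, g(2, -1)) + 7)*(-17 + 7)))/u(4, 69) = (-36 + 27*((0 + 7)*(-17 + 7)))/(2 - 1*4 - 1*69*4²) = (-36 + 27*(7*(-10)))/(2 - 4 - 1*69*16) = (-36 + 27*(-70))/(2 - 4 - 1104) = (-36 - 1890)/(-1106) = -1926*(-1/1106) = 963/553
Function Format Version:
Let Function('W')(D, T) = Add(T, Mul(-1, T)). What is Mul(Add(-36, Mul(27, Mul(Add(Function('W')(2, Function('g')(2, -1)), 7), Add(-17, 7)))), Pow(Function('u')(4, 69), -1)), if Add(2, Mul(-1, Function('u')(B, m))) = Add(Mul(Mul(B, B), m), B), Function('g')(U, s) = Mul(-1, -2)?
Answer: Rational(963, 553) ≈ 1.7414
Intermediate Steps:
Function('g')(U, s) = 2
Function('W')(D, T) = 0
Function('u')(B, m) = Add(2, Mul(-1, B), Mul(-1, m, Pow(B, 2))) (Function('u')(B, m) = Add(2, Mul(-1, Add(Mul(Mul(B, B), m), B))) = Add(2, Mul(-1, Add(Mul(Pow(B, 2), m), B))) = Add(2, Mul(-1, Add(Mul(m, Pow(B, 2)), B))) = Add(2, Mul(-1, Add(B, Mul(m, Pow(B, 2))))) = Add(2, Add(Mul(-1, B), Mul(-1, m, Pow(B, 2)))) = Add(2, Mul(-1, B), Mul(-1, m, Pow(B, 2))))
Mul(Add(-36, Mul(27, Mul(Add(Function('W')(2, Function('g')(2, -1)), 7), Add(-17, 7)))), Pow(Function('u')(4, 69), -1)) = Mul(Add(-36, Mul(27, Mul(Add(0, 7), Add(-17, 7)))), Pow(Add(2, Mul(-1, 4), Mul(-1, 69, Pow(4, 2))), -1)) = Mul(Add(-36, Mul(27, Mul(7, -10))), Pow(Add(2, -4, Mul(-1, 69, 16)), -1)) = Mul(Add(-36, Mul(27, -70)), Pow(Add(2, -4, -1104), -1)) = Mul(Add(-36, -1890), Pow(-1106, -1)) = Mul(-1926, Rational(-1, 1106)) = Rational(963, 553)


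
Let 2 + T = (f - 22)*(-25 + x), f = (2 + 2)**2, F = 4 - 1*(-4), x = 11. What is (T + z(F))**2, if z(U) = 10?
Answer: 8464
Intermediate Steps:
F = 8 (F = 4 + 4 = 8)
f = 16 (f = 4**2 = 16)
T = 82 (T = -2 + (16 - 22)*(-25 + 11) = -2 - 6*(-14) = -2 + 84 = 82)
(T + z(F))**2 = (82 + 10)**2 = 92**2 = 8464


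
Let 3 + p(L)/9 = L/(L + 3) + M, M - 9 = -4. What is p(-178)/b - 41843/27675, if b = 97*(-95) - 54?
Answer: -2720159833/1795637025 ≈ -1.5149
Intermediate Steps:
M = 5 (M = 9 - 4 = 5)
p(L) = 18 + 9*L/(3 + L) (p(L) = -27 + 9*(L/(L + 3) + 5) = -27 + 9*(L/(3 + L) + 5) = -27 + 9*(5 + L/(3 + L)) = -27 + (45 + 9*L/(3 + L)) = 18 + 9*L/(3 + L))
b = -9269 (b = -9215 - 54 = -9269)
p(-178)/b - 41843/27675 = (27*(2 - 178)/(3 - 178))/(-9269) - 41843/27675 = (27*(-176)/(-175))*(-1/9269) - 41843*1/27675 = (27*(-1/175)*(-176))*(-1/9269) - 41843/27675 = (4752/175)*(-1/9269) - 41843/27675 = -4752/1622075 - 41843/27675 = -2720159833/1795637025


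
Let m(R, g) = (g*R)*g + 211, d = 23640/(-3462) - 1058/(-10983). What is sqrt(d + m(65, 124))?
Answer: sqrt(40145703573297856317)/6337191 ≈ 999.82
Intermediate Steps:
d = -42662554/6337191 (d = 23640*(-1/3462) - 1058*(-1/10983) = -3940/577 + 1058/10983 = -42662554/6337191 ≈ -6.7321)
m(R, g) = 211 + R*g**2 (m(R, g) = (R*g)*g + 211 = R*g**2 + 211 = 211 + R*g**2)
sqrt(d + m(65, 124)) = sqrt(-42662554/6337191 + (211 + 65*124**2)) = sqrt(-42662554/6337191 + (211 + 65*15376)) = sqrt(-42662554/6337191 + (211 + 999440)) = sqrt(-42662554/6337191 + 999651) = sqrt(6334936657787/6337191) = sqrt(40145703573297856317)/6337191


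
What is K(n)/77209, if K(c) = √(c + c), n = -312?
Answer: 4*I*√39/77209 ≈ 0.00032354*I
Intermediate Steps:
K(c) = √2*√c (K(c) = √(2*c) = √2*√c)
K(n)/77209 = (√2*√(-312))/77209 = (√2*(2*I*√78))*(1/77209) = (4*I*√39)*(1/77209) = 4*I*√39/77209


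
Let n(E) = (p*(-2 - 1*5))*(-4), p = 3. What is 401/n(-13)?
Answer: 401/84 ≈ 4.7738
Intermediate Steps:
n(E) = 84 (n(E) = (3*(-2 - 1*5))*(-4) = (3*(-2 - 5))*(-4) = (3*(-7))*(-4) = -21*(-4) = 84)
401/n(-13) = 401/84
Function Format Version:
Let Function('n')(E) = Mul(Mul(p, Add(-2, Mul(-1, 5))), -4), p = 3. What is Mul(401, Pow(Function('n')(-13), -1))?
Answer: Rational(401, 84) ≈ 4.7738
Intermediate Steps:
Function('n')(E) = 84 (Function('n')(E) = Mul(Mul(3, Add(-2, Mul(-1, 5))), -4) = Mul(Mul(3, Add(-2, -5)), -4) = Mul(Mul(3, -7), -4) = Mul(-21, -4) = 84)
Mul(401, Pow(Function('n')(-13), -1)) = Mul(401, Pow(84, -1)) = Mul(401, Rational(1, 84)) = Rational(401, 84)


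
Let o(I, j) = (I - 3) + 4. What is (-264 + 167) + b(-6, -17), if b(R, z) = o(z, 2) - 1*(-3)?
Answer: -110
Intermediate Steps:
o(I, j) = 1 + I (o(I, j) = (-3 + I) + 4 = 1 + I)
b(R, z) = 4 + z (b(R, z) = (1 + z) - 1*(-3) = (1 + z) + 3 = 4 + z)
(-264 + 167) + b(-6, -17) = (-264 + 167) + (4 - 17) = -97 - 13 = -110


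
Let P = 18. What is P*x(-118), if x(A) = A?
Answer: -2124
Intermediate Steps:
P*x(-118) = 18*(-118) = -2124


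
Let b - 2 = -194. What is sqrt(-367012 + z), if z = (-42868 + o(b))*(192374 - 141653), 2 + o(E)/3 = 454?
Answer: 2*I*sqrt(526474291) ≈ 45890.0*I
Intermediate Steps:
b = -192 (b = 2 - 194 = -192)
o(E) = 1356 (o(E) = -6 + 3*454 = -6 + 1362 = 1356)
z = -2105530152 (z = (-42868 + 1356)*(192374 - 141653) = -41512*50721 = -2105530152)
sqrt(-367012 + z) = sqrt(-367012 - 2105530152) = sqrt(-2105897164) = 2*I*sqrt(526474291)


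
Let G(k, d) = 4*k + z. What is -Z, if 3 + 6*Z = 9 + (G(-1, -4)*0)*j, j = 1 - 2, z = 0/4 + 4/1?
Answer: -1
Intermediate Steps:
z = 4 (z = 0*(¼) + 4*1 = 0 + 4 = 4)
G(k, d) = 4 + 4*k (G(k, d) = 4*k + 4 = 4 + 4*k)
j = -1
Z = 1 (Z = -½ + (9 + ((4 + 4*(-1))*0)*(-1))/6 = -½ + (9 + ((4 - 4)*0)*(-1))/6 = -½ + (9 + (0*0)*(-1))/6 = -½ + (9 + 0*(-1))/6 = -½ + (9 + 0)/6 = -½ + (⅙)*9 = -½ + 3/2 = 1)
-Z = -1*1 = -1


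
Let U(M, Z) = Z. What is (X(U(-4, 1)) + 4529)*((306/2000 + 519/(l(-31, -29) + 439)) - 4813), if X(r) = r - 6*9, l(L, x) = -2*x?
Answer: -2676050408121/124250 ≈ -2.1538e+7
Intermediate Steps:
X(r) = -54 + r (X(r) = r - 1*54 = r - 54 = -54 + r)
(X(U(-4, 1)) + 4529)*((306/2000 + 519/(l(-31, -29) + 439)) - 4813) = ((-54 + 1) + 4529)*((306/2000 + 519/(-2*(-29) + 439)) - 4813) = (-53 + 4529)*((306*(1/2000) + 519/(58 + 439)) - 4813) = 4476*((153/1000 + 519/497) - 4813) = 4476*(595041/497000 - 4813) = 4476*(-2391465959/497000) = -2676050408121/124250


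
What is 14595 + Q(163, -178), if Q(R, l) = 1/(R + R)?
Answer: 4757971/326 ≈ 14595.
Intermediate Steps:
Q(R, l) = 1/(2*R)
14595 + Q(163, -178) = 14595 + (½)/163 = 14595 + (½)*(1/163) = 14595 + 1/326 = 4757971/326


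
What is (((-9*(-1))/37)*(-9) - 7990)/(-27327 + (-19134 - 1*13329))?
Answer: 295711/2212230 ≈ 0.13367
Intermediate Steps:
(((-9*(-1))/37)*(-9) - 7990)/(-27327 + (-19134 - 1*13329)) = (((1/37)*9)*(-9) - 7990)/(-27327 + (-19134 - 13329)) = ((9/37)*(-9) - 7990)/(-27327 - 32463) = (-81/37 - 7990)/(-59790) = -295711/37*(-1/59790) = 295711/2212230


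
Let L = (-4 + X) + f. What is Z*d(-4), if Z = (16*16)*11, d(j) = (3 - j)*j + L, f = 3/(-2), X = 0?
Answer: -94336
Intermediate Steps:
f = -3/2 (f = 3*(-½) = -3/2 ≈ -1.5000)
L = -11/2 (L = (-4 + 0) - 3/2 = -4 - 3/2 = -11/2 ≈ -5.5000)
d(j) = -11/2 + j*(3 - j) (d(j) = (3 - j)*j - 11/2 = j*(3 - j) - 11/2 = -11/2 + j*(3 - j))
Z = 2816 (Z = 256*11 = 2816)
Z*d(-4) = 2816*(-11/2 - 1*(-4)² + 3*(-4)) = 2816*(-11/2 - 1*16 - 12) = 2816*(-11/2 - 16 - 12) = 2816*(-67/2) = -94336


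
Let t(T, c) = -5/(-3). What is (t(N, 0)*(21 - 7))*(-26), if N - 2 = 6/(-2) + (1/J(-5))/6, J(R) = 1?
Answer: -1820/3 ≈ -606.67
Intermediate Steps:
N = -5/6 (N = 2 + (6/(-2) + (1/1)/6) = 2 + (6*(-1/2) + (1*1)*(1/6)) = 2 + (-3 + 1*(1/6)) = 2 + (-3 + 1/6) = 2 - 17/6 = -5/6 ≈ -0.83333)
t(T, c) = 5/3 (t(T, c) = -5*(-1/3) = 5/3)
(t(N, 0)*(21 - 7))*(-26) = (5*(21 - 7)/3)*(-26) = ((5/3)*14)*(-26) = (70/3)*(-26) = -1820/3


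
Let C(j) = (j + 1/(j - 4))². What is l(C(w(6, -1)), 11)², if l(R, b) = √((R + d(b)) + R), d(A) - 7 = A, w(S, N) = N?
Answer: 522/25 ≈ 20.880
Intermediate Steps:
d(A) = 7 + A
C(j) = (j + 1/(-4 + j))²
l(R, b) = √(7 + b + 2*R) (l(R, b) = √((R + (7 + b)) + R) = √((7 + R + b) + R) = √(7 + b + 2*R))
l(C(w(6, -1)), 11)² = (√(7 + 11 + 2*((1 + (-1)² - 4*(-1))²/(-4 - 1)²)))² = (√(7 + 11 + 2*((1 + 1 + 4)²/(-5)²)))² = (√(7 + 11 + 2*((1/25)*6²)))² = (√(7 + 11 + 2*((1/25)*36)))² = (√(7 + 11 + 2*(36/25)))² = (√(7 + 11 + 72/25))² = (√(522/25))² = (3*√58/5)² = 522/25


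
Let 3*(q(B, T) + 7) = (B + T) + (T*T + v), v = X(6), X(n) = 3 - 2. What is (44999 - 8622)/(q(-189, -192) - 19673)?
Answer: -109131/22556 ≈ -4.8382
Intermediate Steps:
X(n) = 1
v = 1
q(B, T) = -20/3 + B/3 + T/3 + T**2/3 (q(B, T) = -7 + ((B + T) + (T*T + 1))/3 = -7 + ((B + T) + (T**2 + 1))/3 = -7 + ((B + T) + (1 + T**2))/3 = -7 + (1 + B + T + T**2)/3 = -7 + (1/3 + B/3 + T/3 + T**2/3) = -20/3 + B/3 + T/3 + T**2/3)
(44999 - 8622)/(q(-189, -192) - 19673) = (44999 - 8622)/((-20/3 + (1/3)*(-189) + (1/3)*(-192) + (1/3)*(-192)**2) - 19673) = 36377/((-20/3 - 63 - 64 + (1/3)*36864) - 19673) = 36377/((-20/3 - 63 - 64 + 12288) - 19673) = 36377/(36463/3 - 19673) = 36377/(-22556/3) = 36377*(-3/22556) = -109131/22556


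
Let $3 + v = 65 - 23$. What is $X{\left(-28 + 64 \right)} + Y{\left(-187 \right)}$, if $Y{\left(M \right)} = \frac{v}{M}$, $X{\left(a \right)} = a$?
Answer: $\frac{6693}{187} \approx 35.791$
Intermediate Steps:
$v = 39$ ($v = -3 + \left(65 - 23\right) = -3 + 42 = 39$)
$Y{\left(M \right)} = \frac{39}{M}$
$X{\left(-28 + 64 \right)} + Y{\left(-187 \right)} = \left(-28 + 64\right) + \frac{39}{-187} = 36 + 39 \left(- \frac{1}{187}\right) = 36 - \frac{39}{187} = \frac{6693}{187}$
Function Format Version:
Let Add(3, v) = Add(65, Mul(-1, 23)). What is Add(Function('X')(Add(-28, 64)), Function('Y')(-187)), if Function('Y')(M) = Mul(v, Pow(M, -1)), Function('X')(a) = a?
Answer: Rational(6693, 187) ≈ 35.791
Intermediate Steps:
v = 39 (v = Add(-3, Add(65, Mul(-1, 23))) = Add(-3, Add(65, -23)) = Add(-3, 42) = 39)
Function('Y')(M) = Mul(39, Pow(M, -1))
Add(Function('X')(Add(-28, 64)), Function('Y')(-187)) = Add(Add(-28, 64), Mul(39, Pow(-187, -1))) = Add(36, Mul(39, Rational(-1, 187))) = Add(36, Rational(-39, 187)) = Rational(6693, 187)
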